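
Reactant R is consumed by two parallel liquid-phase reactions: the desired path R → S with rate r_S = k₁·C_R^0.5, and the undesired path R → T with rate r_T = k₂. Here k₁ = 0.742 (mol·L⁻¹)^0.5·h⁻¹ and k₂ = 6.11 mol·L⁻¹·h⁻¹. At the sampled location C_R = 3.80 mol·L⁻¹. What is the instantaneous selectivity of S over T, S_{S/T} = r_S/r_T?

S_{S/T} = r_S/r_T = (k₁·C_R^0.5)/(k₂) = (k₁/k₂)·C_R^0.5.
= (0.742×3.800^0.5) / (6.11) = 1.446/6.110 = 0.237.
Since the desired path is higher order in R, keeping C_R high (PFR or concentrated feed) favours S.

0.237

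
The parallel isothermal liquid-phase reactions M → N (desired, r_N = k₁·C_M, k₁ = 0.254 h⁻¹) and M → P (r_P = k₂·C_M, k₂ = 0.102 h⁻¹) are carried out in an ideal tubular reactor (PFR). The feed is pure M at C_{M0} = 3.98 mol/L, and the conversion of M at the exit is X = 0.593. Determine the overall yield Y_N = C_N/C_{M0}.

C_M = C_{M0}(1−X) = 1.620 mol/L.
Both paths are first order in M, so the instantaneous fraction to N is constant: dC_N/d(−C_M) = k₁/(k₁+k₂) = 0.7135.
C_N = 0.7135·(C_{M0}−C_M) = 0.7135×2.360 = 1.68 mol/L.
Y_N = C_N/C_{M0} = 1.684/3.98 = 0.423.

0.423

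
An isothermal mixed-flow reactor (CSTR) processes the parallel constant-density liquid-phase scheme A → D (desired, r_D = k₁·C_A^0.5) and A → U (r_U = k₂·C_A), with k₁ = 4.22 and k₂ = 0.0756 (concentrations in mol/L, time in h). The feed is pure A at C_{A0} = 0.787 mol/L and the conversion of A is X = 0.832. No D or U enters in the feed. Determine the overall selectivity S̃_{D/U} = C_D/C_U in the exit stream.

Exit C_A = C_{A0}(1−X) = 0.787×0.168 = 0.1322 mol/L.
Rates in a CSTR are evaluated at the outlet concentration: r_D = 4.22×0.1322^0.5 = 1.534, r_U = 0.0756×0.1322 = 0.009996.
Overall selectivity = C_D/C_U = r_Dτ/(r_Uτ) = r_D/r_U = 154.

154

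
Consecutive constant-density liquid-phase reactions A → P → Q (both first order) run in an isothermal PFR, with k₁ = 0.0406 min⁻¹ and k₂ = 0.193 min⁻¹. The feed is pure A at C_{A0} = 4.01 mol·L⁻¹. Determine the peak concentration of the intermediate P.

0.557 mol·L⁻¹

Evaluating C_P at τ_opt = ln(k₂/k₁)/(k₂−k₁) gives C_{P,max}/C_{A0} = (k₁/k₂)^[k₂/(k₂−k₁)].
= (0.0406/0.193)^(0.193/(0.193−0.0406)) = (0.2104)^(1.266) = 0.1389.
C_{P,max} = 0.1389×4.01 = 0.557 mol·L⁻¹.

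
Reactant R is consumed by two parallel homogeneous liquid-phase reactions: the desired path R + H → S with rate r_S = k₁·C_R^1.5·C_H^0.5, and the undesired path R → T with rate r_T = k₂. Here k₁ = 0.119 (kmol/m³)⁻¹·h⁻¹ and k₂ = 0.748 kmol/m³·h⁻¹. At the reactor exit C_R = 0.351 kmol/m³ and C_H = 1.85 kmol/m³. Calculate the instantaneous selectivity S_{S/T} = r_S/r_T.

0.0450

S_{S/T} = r_S/r_T = (k₁·C_R^1.5·C_H^0.5)/(k₂) = (k₁/k₂)·C_R^1.5·C_H^0.5.
= (0.119×0.3510^1.5×1.850^0.5) / (0.748) = 0.03366/0.7480 = 0.0450.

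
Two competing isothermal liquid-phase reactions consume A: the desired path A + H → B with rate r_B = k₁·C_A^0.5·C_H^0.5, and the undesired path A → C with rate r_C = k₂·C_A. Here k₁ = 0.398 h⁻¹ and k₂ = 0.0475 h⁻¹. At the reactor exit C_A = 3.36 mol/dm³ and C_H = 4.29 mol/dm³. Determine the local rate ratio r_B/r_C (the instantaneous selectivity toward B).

S_{B/C} = r_B/r_C = (k₁·C_A^0.5·C_H^0.5)/(k₂·C_A) = (k₁/k₂)·C_A^-0.5·C_H^0.5.
= (0.398×3.360^0.5×4.290^0.5) / (0.0475×3.360) = 1.511/0.1596 = 9.47.
The undesired path is higher order in A, so low C_A (CSTR or dilute feed) favours B.

9.47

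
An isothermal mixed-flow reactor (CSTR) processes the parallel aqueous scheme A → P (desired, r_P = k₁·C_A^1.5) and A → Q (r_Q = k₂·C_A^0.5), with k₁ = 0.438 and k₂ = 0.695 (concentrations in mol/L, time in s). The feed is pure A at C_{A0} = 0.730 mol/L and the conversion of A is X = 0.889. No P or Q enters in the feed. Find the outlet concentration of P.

Exit C_A = C_{A0}(1−X) = 0.730×0.111 = 0.08103 mol/L.
In a CSTR the entire volume is at exit conditions, so r_P = 0.438×0.08103^1.5 = 0.01010 and r_Q = 0.695×0.08103^0.5 = 0.1978.
Fraction of consumed A going to P: r_P/(r_P+r_Q) = 0.04859.
C_P = 0.04859·C_{A0}·X = 0.04859×0.730×0.889 = 0.0315 mol/L.

0.0315 mol/L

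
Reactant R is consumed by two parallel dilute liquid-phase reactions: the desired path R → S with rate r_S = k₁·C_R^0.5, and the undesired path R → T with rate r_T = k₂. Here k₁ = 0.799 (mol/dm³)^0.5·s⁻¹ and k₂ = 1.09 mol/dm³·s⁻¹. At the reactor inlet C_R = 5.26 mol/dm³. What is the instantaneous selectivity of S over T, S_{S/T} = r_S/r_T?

1.68

S_{S/T} = r_S/r_T = (k₁·C_R^0.5)/(k₂) = (k₁/k₂)·C_R^0.5.
= (0.799×5.260^0.5) / (1.09) = 1.832/1.090 = 1.68.
Since the desired path is higher order in R, keeping C_R high (PFR or concentrated feed) favours S.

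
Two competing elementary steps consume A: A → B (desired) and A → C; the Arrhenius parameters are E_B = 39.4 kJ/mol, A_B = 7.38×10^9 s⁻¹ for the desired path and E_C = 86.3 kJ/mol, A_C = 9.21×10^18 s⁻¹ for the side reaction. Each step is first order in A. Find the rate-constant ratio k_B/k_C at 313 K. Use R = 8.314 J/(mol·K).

0.0538

Since both paths have the same order in A, the concentration cancels and S_{B/C} = k_B/k_C = (A_B/A_C)·exp[(E_C−E_B)/(RT)].
(E_C−E_B)/(RT) = (86.3−39.4)×10³/(8.314×313) = 46900/2602 = 18.02.
k_B/k_C = (7.38×10^9/9.21×10^18)·exp(18.02) = 8.013×10^-10 × 6.716×10^7 = 0.0538.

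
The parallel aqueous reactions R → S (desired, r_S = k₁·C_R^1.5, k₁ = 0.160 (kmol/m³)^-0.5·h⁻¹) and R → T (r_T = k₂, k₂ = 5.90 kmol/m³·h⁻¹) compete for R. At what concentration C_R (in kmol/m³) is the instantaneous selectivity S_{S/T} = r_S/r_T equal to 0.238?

S_{S/T} = (k₁/k₂)·C_R^1.5 ⇒ C_R = (S·k₂/k₁)^(1/1.5).
= (0.238×5.90/0.160)^(0.6667) = (8.776)^(0.6667) = 4.25 kmol/m³.

4.25 kmol/m³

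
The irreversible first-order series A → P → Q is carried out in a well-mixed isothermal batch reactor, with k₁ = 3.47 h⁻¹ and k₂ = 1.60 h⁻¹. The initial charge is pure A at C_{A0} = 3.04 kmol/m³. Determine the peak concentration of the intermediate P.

For a first-order series the maximum intermediate yield is C_{P,max}/C_{A0} = (k₁/k₂)^[k₂/(k₂−k₁)].
= (3.47/1.60)^(1.60/(1.60−3.47)) = (2.169)^(-0.8556) = 0.5156.
C_{P,max} = 0.5156×3.04 = 1.57 kmol/m³.

1.57 kmol/m³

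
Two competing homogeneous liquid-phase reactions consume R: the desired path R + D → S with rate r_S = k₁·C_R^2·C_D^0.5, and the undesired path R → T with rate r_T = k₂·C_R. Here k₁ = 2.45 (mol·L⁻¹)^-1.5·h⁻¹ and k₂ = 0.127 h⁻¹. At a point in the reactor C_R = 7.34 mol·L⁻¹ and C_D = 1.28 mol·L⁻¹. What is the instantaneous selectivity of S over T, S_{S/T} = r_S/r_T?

160

S_{S/T} = r_S/r_T = (k₁·C_R^2·C_D^0.5)/(k₂·C_R) = (k₁/k₂)·C_R·C_D^0.5.
= (2.45×7.340^2×1.280^0.5) / (0.127×7.340) = 149.3/0.9322 = 160.
Since the desired path is higher order in R, keeping C_R high (PFR or concentrated feed) favours S.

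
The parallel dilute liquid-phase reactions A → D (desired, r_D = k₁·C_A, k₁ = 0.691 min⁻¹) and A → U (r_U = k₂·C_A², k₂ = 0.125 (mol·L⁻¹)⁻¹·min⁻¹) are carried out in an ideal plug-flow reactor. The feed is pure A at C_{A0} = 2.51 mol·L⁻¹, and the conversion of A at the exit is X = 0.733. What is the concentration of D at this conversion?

C_A = C_{A0}(1−X) = 0.6702 mol·L⁻¹.
Along a PFR/batch, dC_D/dC_A = −r_D/(r_D+r_U) = −k₁/(k₁+k₂·C_A).
Integrating from C_{A0} to C_A: C_D = (0.691/0.125)·ln[(0.691+0.125·2.51)/(0.691+0.125·0.670)] = 5.528·ln(1.005/0.7748) = 1.437 mol·L⁻¹.

1.44 mol·L⁻¹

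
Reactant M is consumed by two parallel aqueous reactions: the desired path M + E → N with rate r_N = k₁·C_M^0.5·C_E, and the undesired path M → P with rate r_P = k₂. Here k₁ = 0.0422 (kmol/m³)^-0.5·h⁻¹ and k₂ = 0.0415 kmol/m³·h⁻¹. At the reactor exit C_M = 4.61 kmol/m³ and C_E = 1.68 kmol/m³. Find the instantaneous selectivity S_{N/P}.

3.67

S_{N/P} = r_N/r_P = (k₁·C_M^0.5·C_E)/(k₂) = (k₁/k₂)·C_M^0.5·C_E.
= (0.0422×4.610^0.5×1.680) / (0.0415) = 0.1522/0.04150 = 3.67.
Since the desired path is higher order in M, keeping C_M high (PFR or concentrated feed) favours N.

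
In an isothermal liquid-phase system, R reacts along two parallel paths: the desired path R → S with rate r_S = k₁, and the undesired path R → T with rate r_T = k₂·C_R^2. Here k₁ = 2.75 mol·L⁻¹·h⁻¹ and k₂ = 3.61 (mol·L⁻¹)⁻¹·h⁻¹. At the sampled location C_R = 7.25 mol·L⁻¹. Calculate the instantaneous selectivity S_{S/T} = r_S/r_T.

0.0145

S_{S/T} = r_S/r_T = (k₁)/(k₂·C_R^2) = (k₁/k₂)·C_R^-2.
= (2.75) / (3.61×7.250^2) = 2.750/189.8 = 0.0145.
The undesired path is higher order in R, so low C_R (CSTR or dilute feed) favours S.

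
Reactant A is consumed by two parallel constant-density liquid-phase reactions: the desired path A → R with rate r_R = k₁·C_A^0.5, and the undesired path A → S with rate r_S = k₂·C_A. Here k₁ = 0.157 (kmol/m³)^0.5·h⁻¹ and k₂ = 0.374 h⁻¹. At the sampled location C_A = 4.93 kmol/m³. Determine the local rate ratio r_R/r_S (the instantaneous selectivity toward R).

S_{R/S} = r_R/r_S = (k₁·C_A^0.5)/(k₂·C_A) = (k₁/k₂)·C_A^-0.5.
= (0.157×4.930^0.5) / (0.374×4.930) = 0.3486/1.844 = 0.189.
The undesired path is higher order in A, so low C_A (CSTR or dilute feed) favours R.

0.189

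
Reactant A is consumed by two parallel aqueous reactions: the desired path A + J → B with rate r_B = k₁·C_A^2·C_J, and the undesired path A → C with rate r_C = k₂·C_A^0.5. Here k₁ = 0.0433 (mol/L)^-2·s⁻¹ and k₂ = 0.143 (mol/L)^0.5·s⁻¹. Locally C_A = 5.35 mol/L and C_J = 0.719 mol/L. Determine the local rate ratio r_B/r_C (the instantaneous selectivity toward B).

2.69

S_{B/C} = r_B/r_C = (k₁·C_A^2·C_J)/(k₂·C_A^0.5) = (k₁/k₂)·C_A^1.5·C_J.
= (0.0433×5.350^2×0.7190) / (0.143×5.350^0.5) = 0.8911/0.3308 = 2.69.
Since the desired path is higher order in A, keeping C_A high (PFR or concentrated feed) favours B.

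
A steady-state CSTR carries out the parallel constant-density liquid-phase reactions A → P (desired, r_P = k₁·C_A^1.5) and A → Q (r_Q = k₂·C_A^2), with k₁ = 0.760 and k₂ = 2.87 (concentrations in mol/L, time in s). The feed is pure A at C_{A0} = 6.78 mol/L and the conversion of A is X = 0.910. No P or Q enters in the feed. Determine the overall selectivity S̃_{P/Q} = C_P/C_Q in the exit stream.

Exit C_A = C_{A0}(1−X) = 6.78×0.0900 = 0.6102 mol/L.
In a CSTR the entire volume is at exit conditions, so r_P = 0.760×0.6102^1.5 = 0.3623 and r_Q = 2.87×0.6102^2 = 1.069.
Overall selectivity = C_P/C_Q = r_Pτ/(r_Qτ) = r_P/r_Q = 0.339.

0.339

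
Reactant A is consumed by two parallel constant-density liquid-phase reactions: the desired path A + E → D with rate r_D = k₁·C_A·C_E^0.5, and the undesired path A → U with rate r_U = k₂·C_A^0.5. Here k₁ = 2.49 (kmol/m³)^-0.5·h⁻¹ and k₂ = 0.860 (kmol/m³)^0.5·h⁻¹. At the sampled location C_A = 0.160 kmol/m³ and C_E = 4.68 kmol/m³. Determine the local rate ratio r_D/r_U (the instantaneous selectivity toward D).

S_{D/U} = r_D/r_U = (k₁·C_A·C_E^0.5)/(k₂·C_A^0.5) = (k₁/k₂)·C_A^0.5·C_E^0.5.
= (2.49×0.1600×4.680^0.5) / (0.860×0.1600^0.5) = 0.8619/0.3440 = 2.51.
Since the desired path is higher order in A, keeping C_A high (PFR or concentrated feed) favours D.

2.51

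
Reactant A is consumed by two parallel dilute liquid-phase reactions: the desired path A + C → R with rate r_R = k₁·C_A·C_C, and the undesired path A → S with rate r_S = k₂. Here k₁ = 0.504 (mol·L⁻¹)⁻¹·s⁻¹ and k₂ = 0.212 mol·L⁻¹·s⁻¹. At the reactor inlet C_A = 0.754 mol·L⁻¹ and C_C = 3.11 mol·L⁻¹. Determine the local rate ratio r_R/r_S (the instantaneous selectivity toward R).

S_{R/S} = r_R/r_S = (k₁·C_A·C_C)/(k₂) = (k₁/k₂)·C_A·C_C.
= (0.504×0.7540×3.110) / (0.212) = 1.182/0.2120 = 5.57.

5.57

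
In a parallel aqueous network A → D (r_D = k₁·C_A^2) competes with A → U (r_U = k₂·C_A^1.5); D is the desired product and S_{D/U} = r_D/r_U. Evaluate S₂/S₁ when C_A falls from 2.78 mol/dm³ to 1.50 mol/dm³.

0.735

S_{D/U} = (k₁/k₂)·C_A^0.5, so S₂/S₁ = (C_{A,2}/C_{A,1})^0.5.
= (1.50/2.78)^0.5 = (0.5396)^0.5 = 0.735.
Selectivity toward D falls as C_A falls — high-concentration operation is favoured.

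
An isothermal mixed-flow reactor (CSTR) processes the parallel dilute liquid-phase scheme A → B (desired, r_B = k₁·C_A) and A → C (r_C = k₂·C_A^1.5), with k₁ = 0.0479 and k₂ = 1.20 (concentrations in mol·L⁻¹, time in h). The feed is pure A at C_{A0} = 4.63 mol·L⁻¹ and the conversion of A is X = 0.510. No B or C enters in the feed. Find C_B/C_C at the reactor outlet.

Exit C_A = C_{A0}(1−X) = 4.63×0.490 = 2.269 mol·L⁻¹.
Rates in a CSTR are evaluated at the outlet concentration: r_B = 0.0479×2.269 = 0.1087, r_C = 1.20×2.269^1.5 = 4.101.
Overall selectivity = C_B/C_C = r_Bτ/(r_Cτ) = r_B/r_C = 0.0265.

0.0265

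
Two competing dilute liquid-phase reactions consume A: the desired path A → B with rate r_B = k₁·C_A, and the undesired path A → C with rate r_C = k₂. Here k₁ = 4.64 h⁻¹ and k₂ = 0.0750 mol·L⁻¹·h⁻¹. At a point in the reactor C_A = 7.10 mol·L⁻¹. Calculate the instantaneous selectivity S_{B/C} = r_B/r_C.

439

S_{B/C} = r_B/r_C = (k₁·C_A)/(k₂) = (k₁/k₂)·C_A.
= (4.64×7.100) / (0.0750) = 32.94/0.07500 = 439.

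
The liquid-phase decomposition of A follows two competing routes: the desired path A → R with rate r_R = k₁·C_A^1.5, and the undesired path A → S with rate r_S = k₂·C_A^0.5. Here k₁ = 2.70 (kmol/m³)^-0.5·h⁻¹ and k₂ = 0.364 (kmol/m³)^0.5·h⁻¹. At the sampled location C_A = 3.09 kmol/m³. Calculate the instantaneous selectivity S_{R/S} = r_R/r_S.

22.9

S_{R/S} = r_R/r_S = (k₁·C_A^1.5)/(k₂·C_A^0.5) = (k₁/k₂)·C_A.
= (2.70×3.090^1.5) / (0.364×3.090^0.5) = 14.67/0.6399 = 22.9.
Since the desired path is higher order in A, keeping C_A high (PFR or concentrated feed) favours R.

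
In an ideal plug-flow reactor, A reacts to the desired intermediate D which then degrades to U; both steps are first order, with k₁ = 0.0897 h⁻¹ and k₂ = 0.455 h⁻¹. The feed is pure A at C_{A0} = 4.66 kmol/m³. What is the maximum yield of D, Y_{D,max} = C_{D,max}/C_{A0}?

0.132

For a first-order series the maximum intermediate yield is C_{D,max}/C_{A0} = (k₁/k₂)^[k₂/(k₂−k₁)].
= (0.0897/0.455)^(0.455/(0.455−0.0897)) = (0.1971)^(1.246) = 0.1323.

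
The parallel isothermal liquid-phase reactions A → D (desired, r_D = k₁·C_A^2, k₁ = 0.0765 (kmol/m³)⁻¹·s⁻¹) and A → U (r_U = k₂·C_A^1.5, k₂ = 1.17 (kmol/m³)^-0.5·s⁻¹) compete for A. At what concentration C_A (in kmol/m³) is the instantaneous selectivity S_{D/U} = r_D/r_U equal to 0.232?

S_{D/U} = (k₁/k₂)·C_A^0.5 ⇒ C_A = (S·k₂/k₁)^(2).
= (0.232×1.17/0.0765)^(2) = (3.548)^(2) = 12.6 kmol/m³.

12.6 kmol/m³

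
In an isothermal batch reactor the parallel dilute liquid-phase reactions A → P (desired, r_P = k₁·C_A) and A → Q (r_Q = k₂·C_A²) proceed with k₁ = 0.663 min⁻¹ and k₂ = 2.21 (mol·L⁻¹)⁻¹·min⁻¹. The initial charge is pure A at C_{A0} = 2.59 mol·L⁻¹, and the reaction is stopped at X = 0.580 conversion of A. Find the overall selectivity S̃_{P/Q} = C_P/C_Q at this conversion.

C_A = C_{A0}(1−X) = 1.088 mol·L⁻¹.
Along a PFR/batch, dC_P/dC_A = −r_P/(r_P+r_Q) = −k₁/(k₁+k₂·C_A).
Integrating from C_{A0} to C_A: C_P = (0.663/2.21)·ln[(0.663+2.21·2.59)/(0.663+2.21·1.09)] = 0.3000·ln(6.387/3.067) = 0.2201 mol·L⁻¹.
C_Q = (C_{A0}−C_A)−C_P = 1.282 mol·L⁻¹; S̃_{P/Q} = 0.2201/1.282 = 0.172.

0.172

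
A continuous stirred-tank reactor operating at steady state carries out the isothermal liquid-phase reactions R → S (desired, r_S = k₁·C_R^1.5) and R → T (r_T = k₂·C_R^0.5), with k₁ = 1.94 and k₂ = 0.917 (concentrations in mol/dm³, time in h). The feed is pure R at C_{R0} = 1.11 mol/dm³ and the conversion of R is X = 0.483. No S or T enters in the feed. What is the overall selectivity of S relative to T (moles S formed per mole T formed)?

Exit C_R = C_{R0}(1−X) = 1.11×0.517 = 0.5739 mol/dm³.
Rates in a CSTR are evaluated at the outlet concentration: r_S = 1.94×0.5739^1.5 = 0.8434, r_T = 0.917×0.5739^0.5 = 0.6947.
Overall selectivity = C_S/C_T = r_Sτ/(r_Tτ) = r_S/r_T = 1.21.

1.21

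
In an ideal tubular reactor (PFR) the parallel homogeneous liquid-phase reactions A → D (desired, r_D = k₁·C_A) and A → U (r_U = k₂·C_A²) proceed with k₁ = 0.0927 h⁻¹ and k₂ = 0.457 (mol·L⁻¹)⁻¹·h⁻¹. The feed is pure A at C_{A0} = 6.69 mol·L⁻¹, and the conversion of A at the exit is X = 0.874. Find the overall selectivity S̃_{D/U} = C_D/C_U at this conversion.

0.0700

C_A = C_{A0}(1−X) = 0.8429 mol·L⁻¹.
Along a PFR/batch, dC_D/dC_A = −r_D/(r_D+r_U) = −k₁/(k₁+k₂·C_A).
Integrating from C_{A0} to C_A: C_D = (0.0927/0.457)·ln[(0.0927+0.457·6.69)/(0.0927+0.457·0.843)] = 0.2028·ln(3.150/0.4779) = 0.3825 mol·L⁻¹.
C_U = (C_{A0}−C_A)−C_D = 5.465 mol·L⁻¹; S̃_{D/U} = 0.3825/5.465 = 0.0700.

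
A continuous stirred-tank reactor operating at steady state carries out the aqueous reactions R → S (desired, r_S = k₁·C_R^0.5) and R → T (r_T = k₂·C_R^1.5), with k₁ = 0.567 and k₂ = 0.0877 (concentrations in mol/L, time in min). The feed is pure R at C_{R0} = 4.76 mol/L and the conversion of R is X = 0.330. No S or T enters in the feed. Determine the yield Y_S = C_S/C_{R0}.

Exit C_R = C_{R0}(1−X) = 4.76×0.670 = 3.189 mol/L.
In a CSTR the entire volume is at exit conditions, so r_S = 0.567×3.189^0.5 = 1.013 and r_T = 0.0877×3.189^1.5 = 0.4995.
Fraction of consumed R going to S: r_S/(r_S+r_T) = 0.6697.
C_S = 0.6697·C_{R0}·X = 0.6697×4.76×0.330 = 1.05 mol/L; Y_S = C_S/C_{R0} = 0.221.

0.221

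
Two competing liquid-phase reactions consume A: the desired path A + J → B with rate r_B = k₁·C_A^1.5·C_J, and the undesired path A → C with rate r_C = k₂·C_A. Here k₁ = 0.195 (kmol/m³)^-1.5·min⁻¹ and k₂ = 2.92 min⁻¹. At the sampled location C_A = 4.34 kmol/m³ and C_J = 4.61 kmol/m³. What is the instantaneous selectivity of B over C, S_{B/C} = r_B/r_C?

S_{B/C} = r_B/r_C = (k₁·C_A^1.5·C_J)/(k₂·C_A) = (k₁/k₂)·C_A^0.5·C_J.
= (0.195×4.340^1.5×4.610) / (2.92×4.340) = 8.128/12.67 = 0.641.

0.641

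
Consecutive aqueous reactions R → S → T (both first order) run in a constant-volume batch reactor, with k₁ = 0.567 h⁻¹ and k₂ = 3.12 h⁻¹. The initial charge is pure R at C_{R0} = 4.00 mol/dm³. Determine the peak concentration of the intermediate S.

0.498 mol/dm³

Evaluating C_S at t_opt = ln(k₂/k₁)/(k₂−k₁) gives C_{S,max}/C_{R0} = (k₁/k₂)^[k₂/(k₂−k₁)].
= (0.567/3.12)^(3.12/(3.12−0.567)) = (0.1817)^(1.222) = 0.1244.
C_{S,max} = 0.1244×4.00 = 0.498 mol/dm³.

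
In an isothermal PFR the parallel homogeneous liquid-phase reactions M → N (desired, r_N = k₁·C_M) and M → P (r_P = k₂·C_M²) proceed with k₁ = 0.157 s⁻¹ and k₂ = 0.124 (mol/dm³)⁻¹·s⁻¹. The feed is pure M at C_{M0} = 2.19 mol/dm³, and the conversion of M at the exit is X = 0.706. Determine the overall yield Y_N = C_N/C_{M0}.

C_M = C_{M0}(1−X) = 0.6439 mol/dm³.
Along a PFR/batch, dC_N/dC_M = −r_N/(r_N+r_P) = −k₁/(k₁+k₂·C_M).
Integrating from C_{M0} to C_M: C_N = (0.157/0.124)·ln[(0.157+0.124·2.19)/(0.157+0.124·0.644)] = 1.266·ln(0.4286/0.2368) = 0.7509 mol/dm³.
Y_N = C_N/C_{M0} = 0.7509/2.19 = 0.343.

0.343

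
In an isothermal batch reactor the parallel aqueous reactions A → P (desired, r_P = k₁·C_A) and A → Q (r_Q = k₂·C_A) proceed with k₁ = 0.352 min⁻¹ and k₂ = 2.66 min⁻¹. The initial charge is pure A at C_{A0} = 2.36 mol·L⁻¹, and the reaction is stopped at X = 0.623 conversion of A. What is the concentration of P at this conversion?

C_A = C_{A0}(1−X) = 0.8897 mol·L⁻¹.
Both paths are first order in A, so the instantaneous fraction to P is constant: dC_P/d(−C_A) = k₁/(k₁+k₂) = 0.1169.
C_P = 0.1169·(C_{A0}−C_A) = 0.1169×1.470 = 0.172 mol·L⁻¹.

0.172 mol·L⁻¹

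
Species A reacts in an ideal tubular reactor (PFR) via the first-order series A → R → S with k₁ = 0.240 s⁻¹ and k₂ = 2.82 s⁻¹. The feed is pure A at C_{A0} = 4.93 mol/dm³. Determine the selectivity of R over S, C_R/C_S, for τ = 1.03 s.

For first-order series with pure A initially, C_R(τ) = k₁C_{A0}/(k₂−k₁)·(e^(−k₁τ) − e^(−k₂τ)).
e^(−k₁τ) = e^(−0.240×1.03) = e^(−0.2472) = 0.7810; e^(−k₂τ) = e^(−2.905) = 0.05477.
C_R = 0.240×4.93/(2.82−0.240) × (0.7810−0.05477) = 0.4586×0.7262 = 0.3330 mol/dm³.
C_A = C_{A0}e^(−k₁τ) = 3.850 mol/dm³, so C_S = C_{A0}−C_A−C_R = 0.7467 mol/dm³; C_R/C_S = 0.446.

0.446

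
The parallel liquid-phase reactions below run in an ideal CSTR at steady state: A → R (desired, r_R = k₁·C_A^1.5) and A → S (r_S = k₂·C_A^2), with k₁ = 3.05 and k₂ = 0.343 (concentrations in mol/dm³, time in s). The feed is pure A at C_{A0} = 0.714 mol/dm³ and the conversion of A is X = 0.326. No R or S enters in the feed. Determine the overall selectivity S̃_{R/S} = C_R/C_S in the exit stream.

Exit C_A = C_{A0}(1−X) = 0.714×0.674 = 0.4812 mol/dm³.
In a CSTR the entire volume is at exit conditions, so r_R = 3.05×0.4812^1.5 = 1.018 and r_S = 0.343×0.4812^2 = 0.07943.
Overall selectivity = C_R/C_S = r_Rτ/(r_Sτ) = r_R/r_S = 12.8.

12.8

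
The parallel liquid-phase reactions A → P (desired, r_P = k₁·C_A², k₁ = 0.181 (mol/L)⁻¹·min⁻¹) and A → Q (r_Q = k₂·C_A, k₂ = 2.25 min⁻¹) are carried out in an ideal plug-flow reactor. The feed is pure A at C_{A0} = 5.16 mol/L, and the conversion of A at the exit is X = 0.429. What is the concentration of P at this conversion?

0.542 mol/L

C_A = C_{A0}(1−X) = 2.946 mol/L.
Along a PFR/batch, dC_Q/dC_A = −r_Q/(r_P+r_Q) = −k₂/(k₂+k₁·C_A).
Integrating from C_{A0} to C_A: C_Q = (2.25/0.181)·ln[(2.25+0.181·5.16)/(2.25+0.181·2.95)] = 12.43·ln(3.184/2.783) = 1.672 mol/L.
Then C_P = (C_{A0}−C_A) − C_Q = 2.214 − 1.672 = 0.5418 mol/L.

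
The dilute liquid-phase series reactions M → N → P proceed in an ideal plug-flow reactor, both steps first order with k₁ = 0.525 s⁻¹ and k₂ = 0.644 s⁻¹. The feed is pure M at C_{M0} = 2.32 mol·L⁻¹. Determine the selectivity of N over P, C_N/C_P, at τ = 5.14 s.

0.171

Solving the coupled first-order balances gives C_N(τ) = [k₁/(k₂−k₁)]·C_{M0}·(e^(−k₁τ) − e^(−k₂τ)).
e^(−k₁τ) = e^(−0.525×5.14) = e^(−2.699) = 0.06731; e^(−k₂τ) = e^(−3.310) = 0.03651.
C_N = 0.525×2.32/(0.644−0.525) × (0.06731−0.03651) = 10.24×0.03080 = 0.3152 mol·L⁻¹.
C_M = C_{M0}e^(−k₁τ) = 0.1562 mol·L⁻¹, so C_P = C_{M0}−C_M−C_N = 1.849 mol·L⁻¹; C_N/C_P = 0.171.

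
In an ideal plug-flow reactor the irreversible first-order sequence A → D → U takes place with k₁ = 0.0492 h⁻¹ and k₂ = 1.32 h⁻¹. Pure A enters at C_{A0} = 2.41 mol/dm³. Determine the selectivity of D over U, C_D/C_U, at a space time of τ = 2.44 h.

0.408

For first-order series with pure A initially, C_D(τ) = k₁C_{A0}/(k₂−k₁)·(e^(−k₁τ) − e^(−k₂τ)).
e^(−k₁τ) = e^(−0.0492×2.44) = e^(−0.1200) = 0.8869; e^(−k₂τ) = e^(−3.221) = 0.03992.
C_D = 0.0492×2.41/(1.32−0.0492) × (0.8869−0.03992) = 0.09331×0.8470 = 0.07903 mol/dm³.
C_A = C_{A0}e^(−k₁τ) = 2.137 mol/dm³, so C_U = C_{A0}−C_A−C_D = 0.1936 mol/dm³; C_D/C_U = 0.408.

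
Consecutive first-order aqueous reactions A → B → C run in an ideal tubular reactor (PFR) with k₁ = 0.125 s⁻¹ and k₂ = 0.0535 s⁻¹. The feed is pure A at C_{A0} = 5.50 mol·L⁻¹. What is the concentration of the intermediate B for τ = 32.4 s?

The intermediate concentration in a first-order A→B→C sequence is C_B = k₁C_{A0}(e^(−k₁τ) − e^(−k₂τ))/(k₂−k₁).
e^(−k₁τ) = e^(−0.125×32.4) = e^(−4.050) = 0.01742; e^(−k₂τ) = e^(−1.733) = 0.1767.
C_B = 0.125×5.50/(0.0535−0.125) × (0.01742−0.1767) = (-9.615)×(-0.1593) = 1.531 mol·L⁻¹.

1.53 mol·L⁻¹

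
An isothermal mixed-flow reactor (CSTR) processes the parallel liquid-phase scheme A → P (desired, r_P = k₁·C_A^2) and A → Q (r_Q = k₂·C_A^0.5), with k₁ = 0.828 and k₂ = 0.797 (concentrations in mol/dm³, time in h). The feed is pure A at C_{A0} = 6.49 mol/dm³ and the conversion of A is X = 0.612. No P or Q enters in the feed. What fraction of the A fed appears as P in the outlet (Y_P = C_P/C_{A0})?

0.493

Exit C_A = C_{A0}(1−X) = 6.49×0.388 = 2.518 mol/dm³.
In a CSTR the entire volume is at exit conditions, so r_P = 0.828×2.518^2 = 5.250 and r_Q = 0.797×2.518^0.5 = 1.265.
Fraction of consumed A going to P: r_P/(r_P+r_Q) = 0.8059.
C_P = 0.8059·C_{A0}·X = 0.8059×6.49×0.612 = 3.20 mol/dm³; Y_P = C_P/C_{A0} = 0.493.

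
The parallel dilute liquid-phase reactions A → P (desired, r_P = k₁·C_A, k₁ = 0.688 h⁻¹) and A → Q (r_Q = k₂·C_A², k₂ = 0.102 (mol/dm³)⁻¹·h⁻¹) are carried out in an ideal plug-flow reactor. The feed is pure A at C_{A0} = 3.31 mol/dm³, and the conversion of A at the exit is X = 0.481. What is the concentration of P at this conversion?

1.16 mol/dm³

C_A = C_{A0}(1−X) = 1.718 mol/dm³.
Along a PFR/batch, dC_P/dC_A = −r_P/(r_P+r_Q) = −k₁/(k₁+k₂·C_A).
Integrating from C_{A0} to C_A: C_P = (0.688/0.102)·ln[(0.688+0.102·3.31)/(0.688+0.102·1.72)] = 6.745·ln(1.026/0.8632) = 1.163 mol/dm³.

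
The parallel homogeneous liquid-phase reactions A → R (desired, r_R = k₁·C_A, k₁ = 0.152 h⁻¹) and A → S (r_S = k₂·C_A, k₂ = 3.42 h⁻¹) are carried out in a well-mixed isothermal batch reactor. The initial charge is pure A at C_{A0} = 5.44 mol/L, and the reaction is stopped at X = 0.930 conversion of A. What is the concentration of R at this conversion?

C_A = C_{A0}(1−X) = 0.3808 mol/L.
Both paths are first order in A, so the instantaneous fraction to R is constant: dC_R/d(−C_A) = k₁/(k₁+k₂) = 0.04255.
C_R = 0.04255·(C_{A0}−C_A) = 0.04255×5.059 = 0.215 mol/L.

0.215 mol/L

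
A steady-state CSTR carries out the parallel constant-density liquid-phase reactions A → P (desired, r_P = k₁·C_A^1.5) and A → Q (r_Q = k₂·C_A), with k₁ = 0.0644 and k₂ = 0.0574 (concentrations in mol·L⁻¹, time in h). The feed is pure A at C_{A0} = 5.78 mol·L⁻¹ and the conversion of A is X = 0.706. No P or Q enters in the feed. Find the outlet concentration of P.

2.42 mol·L⁻¹

Exit C_A = C_{A0}(1−X) = 5.78×0.294 = 1.699 mol·L⁻¹.
A CSTR operates uniformly at the exit composition, giving r_P = 0.1427 and r_Q = 0.09754 (each k·C_A^n at C_A = 1.699).
Fraction of consumed A going to P: r_P/(r_P+r_Q) = 0.5939.
C_P = 0.5939·C_{A0}·X = 0.5939×5.78×0.706 = 2.42 mol·L⁻¹.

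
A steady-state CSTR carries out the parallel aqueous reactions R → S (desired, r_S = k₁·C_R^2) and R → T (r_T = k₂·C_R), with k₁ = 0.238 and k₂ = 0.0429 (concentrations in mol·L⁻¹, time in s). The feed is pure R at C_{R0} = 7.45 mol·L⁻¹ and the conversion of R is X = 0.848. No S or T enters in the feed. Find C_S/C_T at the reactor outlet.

6.28

Exit C_R = C_{R0}(1−X) = 7.45×0.152 = 1.132 mol·L⁻¹.
A CSTR operates uniformly at the exit composition, giving r_S = 0.3052 and r_T = 0.04858 (each k·C_R^n at C_R = 1.132).
Overall selectivity = C_S/C_T = r_Sτ/(r_Tτ) = r_S/r_T = 6.28.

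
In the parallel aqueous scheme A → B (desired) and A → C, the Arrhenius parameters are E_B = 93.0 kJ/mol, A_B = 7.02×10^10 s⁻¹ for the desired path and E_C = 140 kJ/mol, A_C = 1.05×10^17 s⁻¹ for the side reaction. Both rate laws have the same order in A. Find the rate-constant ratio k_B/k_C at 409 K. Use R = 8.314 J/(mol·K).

Since both paths have the same order in A, the concentration cancels and S_{B/C} = k_B/k_C = (A_B/A_C)·exp[(E_C−E_B)/(RT)].
(E_C−E_B)/(RT) = (140−93.0)×10³/(8.314×409) = 47000/3400 = 13.82.
k_B/k_C = (7.02×10^10/1.05×10^17)·exp(13.82) = 6.686×10^-7 × 1.006×10^6 = 0.673.
Since E_B < E_C, lowering the temperature improves selectivity toward B.

0.673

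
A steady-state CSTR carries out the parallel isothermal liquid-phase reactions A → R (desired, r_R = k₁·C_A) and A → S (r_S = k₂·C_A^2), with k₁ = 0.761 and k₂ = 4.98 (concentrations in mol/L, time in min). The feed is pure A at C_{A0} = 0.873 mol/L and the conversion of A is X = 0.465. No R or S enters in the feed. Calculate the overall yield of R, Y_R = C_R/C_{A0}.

0.115

Exit C_A = C_{A0}(1−X) = 0.873×0.535 = 0.4671 mol/L.
A CSTR operates uniformly at the exit composition, giving r_R = 0.3554 and r_S = 1.086 (each k·C_A^n at C_A = 0.4671).
Fraction of consumed A going to R: r_R/(r_R+r_S) = 0.2465.
C_R = 0.2465·C_{A0}·X = 0.2465×0.873×0.465 = 0.100 mol/L; Y_R = C_R/C_{A0} = 0.115.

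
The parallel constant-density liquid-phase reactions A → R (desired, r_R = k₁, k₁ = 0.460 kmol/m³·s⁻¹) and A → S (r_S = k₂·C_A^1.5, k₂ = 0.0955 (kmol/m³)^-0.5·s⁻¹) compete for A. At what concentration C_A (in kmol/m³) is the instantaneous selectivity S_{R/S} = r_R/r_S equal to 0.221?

S_{R/S} = (k₁/k₂)·C_A^-1.5 ⇒ C_A = (S·k₂/k₁)^(1/(-1.5)).
= (0.221×0.0955/0.460)^(-0.6667) = (0.04588)^(-0.6667) = 7.80 kmol/m³.

7.80 kmol/m³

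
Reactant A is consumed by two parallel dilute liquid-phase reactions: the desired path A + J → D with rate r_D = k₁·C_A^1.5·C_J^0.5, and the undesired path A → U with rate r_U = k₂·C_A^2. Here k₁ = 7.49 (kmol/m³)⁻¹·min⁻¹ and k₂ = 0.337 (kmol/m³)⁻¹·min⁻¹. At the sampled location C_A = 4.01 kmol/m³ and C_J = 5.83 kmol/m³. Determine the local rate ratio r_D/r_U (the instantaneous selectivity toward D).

26.8

S_{D/U} = r_D/r_U = (k₁·C_A^1.5·C_J^0.5)/(k₂·C_A^2) = (k₁/k₂)·C_A^-0.5·C_J^0.5.
= (7.49×4.010^1.5×5.830^0.5) / (0.337×4.010^2) = 145.2/5.419 = 26.8.
The undesired path is higher order in A, so low C_A (CSTR or dilute feed) favours D.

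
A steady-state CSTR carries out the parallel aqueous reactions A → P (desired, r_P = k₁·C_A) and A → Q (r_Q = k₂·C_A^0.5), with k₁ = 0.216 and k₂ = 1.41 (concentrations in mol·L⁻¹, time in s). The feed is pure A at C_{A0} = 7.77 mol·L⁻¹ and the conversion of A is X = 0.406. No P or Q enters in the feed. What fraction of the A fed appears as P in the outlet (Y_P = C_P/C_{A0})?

Exit C_A = C_{A0}(1−X) = 7.77×0.594 = 4.615 mol·L⁻¹.
A CSTR operates uniformly at the exit composition, giving r_P = 0.9969 and r_Q = 3.029 (each k·C_A^n at C_A = 4.615).
Fraction of consumed A going to P: r_P/(r_P+r_Q) = 0.2476.
C_P = 0.2476·C_{A0}·X = 0.2476×7.77×0.406 = 0.781 mol·L⁻¹; Y_P = C_P/C_{A0} = 0.101.

0.101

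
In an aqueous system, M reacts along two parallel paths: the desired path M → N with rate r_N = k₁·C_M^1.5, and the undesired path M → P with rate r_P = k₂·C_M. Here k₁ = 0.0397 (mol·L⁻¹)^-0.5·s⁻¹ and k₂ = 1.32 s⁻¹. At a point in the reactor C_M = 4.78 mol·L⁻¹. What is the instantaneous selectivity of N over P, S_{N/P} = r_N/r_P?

S_{N/P} = r_N/r_P = (k₁·C_M^1.5)/(k₂·C_M) = (k₁/k₂)·C_M^0.5.
= (0.0397×4.780^1.5) / (1.32×4.780) = 0.4149/6.310 = 0.0658.

0.0658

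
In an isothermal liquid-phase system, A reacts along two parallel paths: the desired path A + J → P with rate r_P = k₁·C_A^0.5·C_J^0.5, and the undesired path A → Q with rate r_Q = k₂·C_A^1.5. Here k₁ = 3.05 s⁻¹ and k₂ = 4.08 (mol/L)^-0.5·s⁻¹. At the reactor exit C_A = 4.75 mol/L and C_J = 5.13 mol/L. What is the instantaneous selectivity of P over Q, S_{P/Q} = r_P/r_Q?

S_{P/Q} = r_P/r_Q = (k₁·C_A^0.5·C_J^0.5)/(k₂·C_A^1.5) = (k₁/k₂)·C_A⁻¹·C_J^0.5.
= (3.05×4.750^0.5×5.130^0.5) / (4.08×4.750^1.5) = 15.06/42.24 = 0.356.

0.356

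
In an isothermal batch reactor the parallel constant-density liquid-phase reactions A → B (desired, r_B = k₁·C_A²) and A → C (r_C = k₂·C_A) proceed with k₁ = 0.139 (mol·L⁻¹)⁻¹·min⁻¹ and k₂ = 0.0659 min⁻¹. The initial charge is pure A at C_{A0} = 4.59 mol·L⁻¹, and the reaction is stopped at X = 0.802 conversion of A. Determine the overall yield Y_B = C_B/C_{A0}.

0.668

C_A = C_{A0}(1−X) = 0.9088 mol·L⁻¹.
Along a PFR/batch, dC_C/dC_A = −r_C/(r_B+r_C) = −k₂/(k₂+k₁·C_A).
Integrating from C_{A0} to C_A: C_C = (0.0659/0.139)·ln[(0.0659+0.139·4.59)/(0.0659+0.139·0.909)] = 0.4741·ln(0.7039/0.1922) = 0.6154 mol·L⁻¹.
Then C_B = (C_{A0}−C_A) − C_C = 3.681 − 0.6154 = 3.066 mol·L⁻¹.
Y_B = C_B/C_{A0} = 3.066/4.59 = 0.668.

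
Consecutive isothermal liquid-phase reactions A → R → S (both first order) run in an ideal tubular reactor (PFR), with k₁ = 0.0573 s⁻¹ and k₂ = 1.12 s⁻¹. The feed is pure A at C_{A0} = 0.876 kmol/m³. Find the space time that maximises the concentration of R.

Setting dC_R/dτ = 0 gives τ_opt = ln(k₂/k₁)/(k₂−k₁).
= ln(1.12/0.0573)/(1.12−0.0573) = ln(19.55)/1.063 = 2.973/1.063 = 2.80 s.

2.80 s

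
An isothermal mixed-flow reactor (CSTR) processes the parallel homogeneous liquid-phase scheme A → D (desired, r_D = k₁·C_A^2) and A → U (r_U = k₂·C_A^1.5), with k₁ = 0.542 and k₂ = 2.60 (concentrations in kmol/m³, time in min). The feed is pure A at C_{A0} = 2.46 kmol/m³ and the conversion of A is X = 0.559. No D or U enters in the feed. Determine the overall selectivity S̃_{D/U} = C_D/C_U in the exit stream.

Exit C_A = C_{A0}(1−X) = 2.46×0.441 = 1.085 kmol/m³.
In a CSTR the entire volume is at exit conditions, so r_D = 0.542×1.085^2 = 0.6379 and r_U = 2.60×1.085^1.5 = 2.938.
Overall selectivity = C_D/C_U = r_Dτ/(r_Uτ) = r_D/r_U = 0.217.

0.217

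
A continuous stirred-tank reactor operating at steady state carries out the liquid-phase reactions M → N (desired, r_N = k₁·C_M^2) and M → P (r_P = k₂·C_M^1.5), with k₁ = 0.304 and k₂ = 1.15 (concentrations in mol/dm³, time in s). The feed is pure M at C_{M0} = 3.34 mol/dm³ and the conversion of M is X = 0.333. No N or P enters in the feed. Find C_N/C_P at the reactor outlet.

Exit C_M = C_{M0}(1−X) = 3.34×0.667 = 2.228 mol/dm³.
Rates in a CSTR are evaluated at the outlet concentration: r_N = 0.304×2.228^2 = 1.509, r_P = 1.15×2.228^1.5 = 3.824.
Overall selectivity = C_N/C_P = r_Nτ/(r_Pτ) = r_N/r_P = 0.395.

0.395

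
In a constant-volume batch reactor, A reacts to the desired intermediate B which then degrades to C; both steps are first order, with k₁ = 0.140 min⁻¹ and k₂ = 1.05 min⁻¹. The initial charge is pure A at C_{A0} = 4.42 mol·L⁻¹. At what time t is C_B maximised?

2.21 min

For first-order series the maximum of C_B occurs at t_opt = ln(k₂/k₁)/(k₂−k₁).
= ln(1.05/0.140)/(1.05−0.140) = ln(7.500)/0.9100 = 2.015/0.9100 = 2.21 min.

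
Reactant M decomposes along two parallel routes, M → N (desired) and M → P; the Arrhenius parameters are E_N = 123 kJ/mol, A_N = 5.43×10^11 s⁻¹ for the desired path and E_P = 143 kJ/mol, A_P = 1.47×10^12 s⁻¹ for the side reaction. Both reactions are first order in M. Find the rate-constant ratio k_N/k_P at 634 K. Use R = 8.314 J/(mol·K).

16.4

With equal orders, S_{N/P} = k_N/k_P = (A_N/A_P)·exp[(E_P−E_N)/(RT)].
(E_P−E_N)/(RT) = (143−123)×10³/(8.314×634) = 20000/5271 = 3.794.
k_N/k_P = (5.43×10^11/1.47×10^12)·exp(3.794) = 0.3694 × 44.45 = 16.4.
Since E_N < E_P, lowering the temperature improves selectivity toward N.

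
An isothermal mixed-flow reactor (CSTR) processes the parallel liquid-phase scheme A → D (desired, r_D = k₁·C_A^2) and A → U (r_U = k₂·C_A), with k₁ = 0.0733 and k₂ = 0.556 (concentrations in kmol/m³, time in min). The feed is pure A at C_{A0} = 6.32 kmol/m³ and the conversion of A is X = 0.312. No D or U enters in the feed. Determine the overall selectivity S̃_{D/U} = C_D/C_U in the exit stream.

Exit C_A = C_{A0}(1−X) = 6.32×0.688 = 4.348 kmol/m³.
A CSTR operates uniformly at the exit composition, giving r_D = 1.386 and r_U = 2.418 (each k·C_A^n at C_A = 4.348).
Overall selectivity = C_D/C_U = r_Dτ/(r_Uτ) = r_D/r_U = 0.573.

0.573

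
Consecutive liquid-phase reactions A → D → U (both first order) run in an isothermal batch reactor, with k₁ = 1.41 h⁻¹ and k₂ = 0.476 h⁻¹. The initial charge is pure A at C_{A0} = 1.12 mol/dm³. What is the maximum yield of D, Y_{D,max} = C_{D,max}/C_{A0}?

0.575

At the optimum, C_{D,max}/C_{A0} = (k₁/k₂)^[k₂/(k₂−k₁)].
= (1.41/0.476)^(0.476/(0.476−1.41)) = (2.962)^(-0.5096) = 0.5750.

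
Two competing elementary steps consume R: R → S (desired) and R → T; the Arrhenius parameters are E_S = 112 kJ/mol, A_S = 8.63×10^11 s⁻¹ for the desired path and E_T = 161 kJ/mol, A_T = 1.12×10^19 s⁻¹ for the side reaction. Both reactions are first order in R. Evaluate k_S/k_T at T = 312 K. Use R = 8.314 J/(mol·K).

k_S/k_T = (A_S/A_T)·exp[−(E_S−E_T)/(RT)] = (A_S/A_T)·exp[(E_T−E_S)/(RT)].
(E_T−E_S)/(RT) = (161−112)×10³/(8.314×312) = 49000/2594 = 18.89.
k_S/k_T = (8.63×10^11/1.12×10^19)·exp(18.89) = 7.705×10^-8 × 1.599×10^8 = 12.3.

12.3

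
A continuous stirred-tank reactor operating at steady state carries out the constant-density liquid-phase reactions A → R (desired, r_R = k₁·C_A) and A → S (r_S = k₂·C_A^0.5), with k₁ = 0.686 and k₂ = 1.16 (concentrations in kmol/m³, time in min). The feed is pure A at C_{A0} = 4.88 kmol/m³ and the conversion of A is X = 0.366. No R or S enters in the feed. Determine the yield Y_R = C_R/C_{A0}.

0.187

Exit C_A = C_{A0}(1−X) = 4.88×0.634 = 3.094 kmol/m³.
In a CSTR the entire volume is at exit conditions, so r_R = 0.686×3.094 = 2.122 and r_S = 1.16×3.094^0.5 = 2.040.
Fraction of consumed A going to R: r_R/(r_R+r_S) = 0.5099.
C_R = 0.5099·C_{A0}·X = 0.5099×4.88×0.366 = 0.911 kmol/m³; Y_R = C_R/C_{A0} = 0.187.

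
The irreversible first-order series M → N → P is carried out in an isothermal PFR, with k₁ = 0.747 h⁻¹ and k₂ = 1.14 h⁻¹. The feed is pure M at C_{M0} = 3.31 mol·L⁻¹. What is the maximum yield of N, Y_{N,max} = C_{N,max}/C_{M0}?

At the optimum, C_{N,max}/C_{M0} = (k₁/k₂)^[k₂/(k₂−k₁)].
= (0.747/1.14)^(1.14/(1.14−0.747)) = (0.6553)^(2.901) = 0.2934.

0.293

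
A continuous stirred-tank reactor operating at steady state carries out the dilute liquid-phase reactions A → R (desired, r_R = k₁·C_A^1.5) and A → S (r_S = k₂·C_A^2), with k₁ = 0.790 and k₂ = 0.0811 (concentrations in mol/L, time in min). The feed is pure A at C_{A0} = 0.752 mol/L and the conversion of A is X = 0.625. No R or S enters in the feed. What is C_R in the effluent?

Exit C_A = C_{A0}(1−X) = 0.752×0.375 = 0.2820 mol/L.
A CSTR operates uniformly at the exit composition, giving r_R = 0.1183 and r_S = 0.006449 (each k·C_A^n at C_A = 0.2820).
Fraction of consumed A going to R: r_R/(r_R+r_S) = 0.9483.
C_R = 0.9483·C_{A0}·X = 0.9483×0.752×0.625 = 0.446 mol/L.

0.446 mol/L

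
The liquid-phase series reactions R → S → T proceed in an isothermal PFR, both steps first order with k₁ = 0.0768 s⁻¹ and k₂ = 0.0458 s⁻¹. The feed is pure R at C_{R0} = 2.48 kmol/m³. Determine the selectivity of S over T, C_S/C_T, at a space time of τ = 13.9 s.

The intermediate concentration in a first-order A→B→C sequence is C_S = k₁C_{R0}(e^(−k₁τ) − e^(−k₂τ))/(k₂−k₁).
e^(−k₁τ) = e^(−0.0768×13.9) = e^(−1.068) = 0.3439; e^(−k₂τ) = e^(−0.6366) = 0.5291.
C_S = 0.0768×2.48/(0.0458−0.0768) × (0.3439−0.5291) = (-6.144)×(-0.1852) = 1.138 kmol/m³.
C_R = C_{R0}e^(−k₁τ) = 0.8528 kmol/m³, so C_T = C_{R0}−C_R−C_S = 0.4893 kmol/m³; C_S/C_T = 2.33.

2.33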